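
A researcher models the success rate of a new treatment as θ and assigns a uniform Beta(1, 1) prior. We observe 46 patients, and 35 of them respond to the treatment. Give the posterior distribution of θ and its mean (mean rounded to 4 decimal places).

Posterior: Beta(36, 12); mean ≈ 0.7500

Observing 35 successes and 11 failures updates Beta(1, 1) by adding the success and failure counts to the two shape parameters: α = 1+35 = 36, β = 1+11 = 12.
E[θ | data] = 36/(36+12) = 0.7500.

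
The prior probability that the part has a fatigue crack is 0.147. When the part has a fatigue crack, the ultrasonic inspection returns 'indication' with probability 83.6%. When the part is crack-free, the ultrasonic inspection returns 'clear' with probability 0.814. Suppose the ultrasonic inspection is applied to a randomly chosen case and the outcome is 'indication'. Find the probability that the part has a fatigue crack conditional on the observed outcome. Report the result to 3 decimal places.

Write H for 'the part has a fatigue crack'. Prior odds H:¬H = 0.147/0.853 = 0.17233. For the 'indication' outcome, the likelihood ratio is 0.836/0.186 = 4.4946.
Posterior odds = 0.17233 × 4.4946 = 0.77457, so P(H|E) = 0.77457/(1+0.77457) = 0.436.

P(H | E) ≈ 0.436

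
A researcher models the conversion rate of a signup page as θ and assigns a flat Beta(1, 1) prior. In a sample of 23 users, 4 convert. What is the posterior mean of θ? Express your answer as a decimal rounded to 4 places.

The binomial likelihood is conjugate to the Beta prior: with 4 successes and 19 failures, the posterior is Beta(1+4, 1+19) = Beta(5, 20).
Posterior mean = α/(α+β) = 5/25 = 0.2000.

Posterior mean ≈ 0.2000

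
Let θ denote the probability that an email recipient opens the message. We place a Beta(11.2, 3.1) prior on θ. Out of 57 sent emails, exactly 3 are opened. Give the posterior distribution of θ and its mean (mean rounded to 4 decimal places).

Observing 3 successes and 54 failures updates Beta(11.2, 3.1) by adding the success and failure counts to the two shape parameters: α = 11.2+3 = 14.2, β = 3.1+54 = 57.1.
Posterior mean = α/(α+β) = 14.2/71.3 = 0.1992.

Posterior: Beta(14.2, 57.1); mean ≈ 0.1992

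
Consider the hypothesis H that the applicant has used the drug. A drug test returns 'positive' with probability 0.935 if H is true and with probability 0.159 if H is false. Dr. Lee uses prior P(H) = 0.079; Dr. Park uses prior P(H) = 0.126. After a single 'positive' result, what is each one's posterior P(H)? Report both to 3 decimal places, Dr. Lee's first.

The likelihood ratio for a 'positive' result is 0.935/0.159 = 5.8805.
Dr. Lee: prior odds 0.079/0.921 = 0.085776; posterior odds 0.50441; posterior probability 0.335.
Dr. Park: prior odds 0.126/0.874 = 0.14416; posterior odds 0.84776; posterior probability 0.459.

Dr. Lee: 0.335; Dr. Park: 0.459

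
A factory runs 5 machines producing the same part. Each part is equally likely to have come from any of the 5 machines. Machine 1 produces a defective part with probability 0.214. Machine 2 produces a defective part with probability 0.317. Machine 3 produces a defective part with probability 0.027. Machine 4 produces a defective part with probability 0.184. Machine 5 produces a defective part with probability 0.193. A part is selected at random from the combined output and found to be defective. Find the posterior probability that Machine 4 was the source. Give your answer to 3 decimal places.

Posterior probability ≈ 0.197

Tabulate prior·likelihood by source: [1] prior 0.2, lik 0.214, product 0.04280; [2] prior 0.2, lik 0.317, product 0.06340; [3] prior 0.2, lik 0.027, product 0.005400; [4] prior 0.2, lik 0.184, product 0.03680; [5] prior 0.2, lik 0.193, product 0.03860.
Normalizing constant = 0.18700; the posterior for Machine 4 is its product over the sum, 0.03680/0.18700 = 0.197.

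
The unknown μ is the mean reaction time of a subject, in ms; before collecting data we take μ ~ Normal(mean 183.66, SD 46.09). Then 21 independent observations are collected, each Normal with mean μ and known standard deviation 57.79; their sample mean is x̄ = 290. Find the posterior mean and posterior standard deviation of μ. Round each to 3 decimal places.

Posterior mean ≈ 282.593; posterior SD ≈ 12.164

With known σ, the Normal prior is conjugate. Weight on the data is w = (n/σ²)/(n/σ² + 1/τ₀²) = 0.00628802/(0.00628802+0.00047075) = 0.93035.
Posterior mean = w·x̄ + (1−w)·μ₀ = 0.93035·290 + 0.069650·183.66 = 282.593. Posterior variance = 1/(0.00628802+0.00047075) = 147.956, so SD = 12.164.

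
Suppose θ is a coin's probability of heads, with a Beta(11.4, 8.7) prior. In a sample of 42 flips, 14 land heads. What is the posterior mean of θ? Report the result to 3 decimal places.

Observing 14 successes and 28 failures updates Beta(11.4, 8.7) by adding the success and failure counts to the two shape parameters: α = 11.4+14 = 25.4, β = 8.7+28 = 36.7.
Posterior mean = α/(α+β) = 25.4/62.1 = 0.409.

Posterior mean ≈ 0.409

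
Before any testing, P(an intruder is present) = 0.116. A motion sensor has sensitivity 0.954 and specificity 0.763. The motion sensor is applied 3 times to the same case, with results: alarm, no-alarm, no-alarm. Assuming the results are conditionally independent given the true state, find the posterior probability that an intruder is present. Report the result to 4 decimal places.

Let H be the event that an intruder is present; start with P(H) = 0.116. P('alarm'|H) = 0.954, P('alarm'|¬H) = 0.237.
Update on result 1 ('alarm'): P(H) ← 0.954·0.1160 / (0.954·0.1160 + 0.237·0.8840) = 0.11066/0.32017 = 0.3456.
Update on result 2 ('no-alarm'): P(H) ← 0.046·0.3456 / (0.046·0.3456 + 0.763·0.6544) = 0.015899/0.51518 = 0.0309.
Update on result 3 ('no-alarm'): P(H) ← 0.046·0.0309 / (0.046·0.0309 + 0.763·0.9691) = 0.0014197/0.74087 = 0.0019.

Posterior P(H) ≈ 0.0019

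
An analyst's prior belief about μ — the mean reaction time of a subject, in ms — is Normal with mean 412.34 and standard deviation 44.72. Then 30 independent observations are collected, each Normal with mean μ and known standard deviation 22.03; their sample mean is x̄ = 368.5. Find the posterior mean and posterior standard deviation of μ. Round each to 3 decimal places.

With known σ, the Normal prior is conjugate. Weight on the data is w = (n/σ²)/(n/σ² + 1/τ₀²) = 0.0618148/(0.0618148+0.00050003) = 0.99198.
Posterior mean = w·x̄ + (1−w)·μ₀ = 0.99198·368.5 + 0.0080243·412.34 = 368.852. Posterior variance = 1/(0.0618148+0.00050003) = 16.0476, so SD = 4.006.

Posterior mean ≈ 368.852; posterior SD ≈ 4.006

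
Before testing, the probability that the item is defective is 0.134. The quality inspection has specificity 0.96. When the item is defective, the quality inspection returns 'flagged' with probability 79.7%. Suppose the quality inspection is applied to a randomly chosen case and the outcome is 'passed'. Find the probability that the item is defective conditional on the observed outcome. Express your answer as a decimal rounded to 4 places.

Write H for 'the item is defective'. Prior odds H:¬H = 0.134/0.866 = 0.15473. For the 'passed' outcome, the likelihood ratio is 0.203/0.96 = 0.21146.
Posterior odds = 0.15473 × 0.21146 = 0.032720, so P(H|E) = 0.032720/(1+0.032720) = 0.0317.

P(H | E) ≈ 0.0317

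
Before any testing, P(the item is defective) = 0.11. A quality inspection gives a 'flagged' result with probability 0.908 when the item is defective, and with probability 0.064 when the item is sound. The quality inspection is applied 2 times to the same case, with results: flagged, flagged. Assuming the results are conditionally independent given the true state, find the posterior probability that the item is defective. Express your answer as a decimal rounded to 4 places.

Let H be the event that the item is defective; start with P(H) = 0.11. P('flagged'|H) = 0.908, P('flagged'|¬H) = 0.064.
Update on result 1 ('flagged'): P(H) ← 0.908·0.1100 / (0.908·0.1100 + 0.064·0.8900) = 0.099880/0.15684 = 0.6368.
Update on result 2 ('flagged'): P(H) ← 0.908·0.6368 / (0.908·0.6368 + 0.064·0.3632) = 0.57824/0.60148 = 0.9614.

Posterior P(H) ≈ 0.9614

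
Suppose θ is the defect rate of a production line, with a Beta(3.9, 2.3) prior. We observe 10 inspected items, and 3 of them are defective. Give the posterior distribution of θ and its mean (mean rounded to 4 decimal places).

Observing 3 successes and 7 failures updates Beta(3.9, 2.3) by adding the success and failure counts to the two shape parameters: α = 3.9+3 = 6.9, β = 2.3+7 = 9.3.
E[θ | data] = 6.9/(6.9+9.3) = 0.4259.

Posterior: Beta(6.9, 9.3); mean ≈ 0.4259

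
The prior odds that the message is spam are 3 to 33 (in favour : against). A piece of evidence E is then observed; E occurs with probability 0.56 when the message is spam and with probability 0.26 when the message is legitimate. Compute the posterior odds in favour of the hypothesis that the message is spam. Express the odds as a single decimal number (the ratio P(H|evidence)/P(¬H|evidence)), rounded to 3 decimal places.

Posterior odds ≈ 0.196

Prior odds = 3/33 = 0.090909.
Likelihood ratio for E = 0.56/0.26 = 2.1538.
Posterior odds = prior odds × LR = 0.19580.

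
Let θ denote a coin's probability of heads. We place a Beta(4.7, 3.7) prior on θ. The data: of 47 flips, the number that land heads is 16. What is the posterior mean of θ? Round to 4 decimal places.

Posterior mean ≈ 0.3736

Observing 16 successes and 31 failures updates Beta(4.7, 3.7) by adding the success and failure counts to the two shape parameters: α = 4.7+16 = 20.7, β = 3.7+31 = 34.7.
E[θ | data] = 20.7/(20.7+34.7) = 0.3736.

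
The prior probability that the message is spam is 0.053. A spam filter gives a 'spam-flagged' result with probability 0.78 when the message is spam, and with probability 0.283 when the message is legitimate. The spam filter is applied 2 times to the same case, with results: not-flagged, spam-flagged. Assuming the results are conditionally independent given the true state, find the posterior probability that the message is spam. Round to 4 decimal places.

Posterior P(H) ≈ 0.0452

With H the event that the message is spam, the joint likelihood of the observed sequence is P(data|H) = 0.22·0.78 = 0.17160 and P(data|¬H) = 0.717·0.283 = 0.20291.
Bayes: P(H|data) = 0.053·0.17160 / (0.053·0.17160 + 0.947·0.20291) = 0.0090948/0.20125 = 0.0452.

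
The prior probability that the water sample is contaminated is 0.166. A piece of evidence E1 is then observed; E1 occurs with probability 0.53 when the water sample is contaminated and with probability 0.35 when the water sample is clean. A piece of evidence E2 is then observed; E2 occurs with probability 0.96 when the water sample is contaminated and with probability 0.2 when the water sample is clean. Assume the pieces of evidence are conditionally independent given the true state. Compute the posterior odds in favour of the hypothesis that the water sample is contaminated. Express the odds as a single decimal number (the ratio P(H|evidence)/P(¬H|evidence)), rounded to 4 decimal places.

Prior odds = 0.166/(1−0.166) = 0.19904.
Likelihood ratio for E1 = 0.53/0.35 = 1.5143.
Likelihood ratio for E2 = 0.96/0.2 = 4.8000.
Posterior odds = prior odds × LR₁ × LR₂ = 1.4467.

Posterior odds ≈ 1.4467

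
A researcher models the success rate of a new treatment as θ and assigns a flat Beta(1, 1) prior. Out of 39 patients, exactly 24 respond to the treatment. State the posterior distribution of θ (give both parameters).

Observing 24 successes and 15 failures updates Beta(1, 1) by adding the success and failure counts to the two shape parameters: α = 1+24 = 25, β = 1+15 = 16.

Posterior: Beta(25, 16)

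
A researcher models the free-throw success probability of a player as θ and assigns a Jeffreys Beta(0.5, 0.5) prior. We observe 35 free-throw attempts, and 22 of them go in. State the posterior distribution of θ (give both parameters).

Posterior: Beta(22.5, 13.5)

Observing 22 successes and 13 failures updates Beta(0.5, 0.5) by adding the success and failure counts to the two shape parameters: α = 0.5+22 = 22.5, β = 0.5+13 = 13.5.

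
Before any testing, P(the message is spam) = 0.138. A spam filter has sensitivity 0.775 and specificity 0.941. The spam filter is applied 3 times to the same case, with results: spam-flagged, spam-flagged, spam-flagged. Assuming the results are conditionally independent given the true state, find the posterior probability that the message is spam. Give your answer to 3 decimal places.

Let H be the event that the message is spam; start with P(H) = 0.138. P('spam-flagged'|H) = 0.775, P('spam-flagged'|¬H) = 0.059.
Update on result 1 ('spam-flagged'): P(H) ← 0.775·0.1380 / (0.775·0.1380 + 0.059·0.8620) = 0.10695/0.15781 = 0.6777.
Update on result 2 ('spam-flagged'): P(H) ← 0.775·0.6777 / (0.775·0.6777 + 0.059·0.3223) = 0.52523/0.54425 = 0.9651.
Update on result 3 ('spam-flagged'): P(H) ← 0.775·0.9651 / (0.775·0.9651 + 0.059·0.0349) = 0.74792/0.74999 = 0.9973.

Posterior P(H) ≈ 0.997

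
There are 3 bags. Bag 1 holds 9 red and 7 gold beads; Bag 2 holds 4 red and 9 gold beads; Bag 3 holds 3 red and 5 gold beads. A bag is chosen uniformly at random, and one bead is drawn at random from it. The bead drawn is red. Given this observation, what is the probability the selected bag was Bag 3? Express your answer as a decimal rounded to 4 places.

Tabulate prior·likelihood by source: [1] prior 0.333333, lik 0.5625, product 0.1875; [2] prior 0.333333, lik 0.3077, product 0.1026; [3] prior 0.333333, lik 0.375, product 0.1250.
Normalizing constant = 0.41506; the posterior for Bag 3 is its product over the sum, 0.1250/0.41506 = 0.3012.

Posterior probability ≈ 0.3012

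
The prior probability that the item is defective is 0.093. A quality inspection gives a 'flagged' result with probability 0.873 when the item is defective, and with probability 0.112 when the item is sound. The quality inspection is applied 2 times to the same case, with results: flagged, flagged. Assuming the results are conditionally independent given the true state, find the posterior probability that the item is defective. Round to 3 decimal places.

Posterior P(H) ≈ 0.862

With H the event that the item is defective, the joint likelihood of the observed sequence is P(data|H) = 0.873·0.873 = 0.76213 and P(data|¬H) = 0.112·0.112 = 0.012544.
Bayes: P(H|data) = 0.093·0.76213 / (0.093·0.76213 + 0.907·0.012544) = 0.070878/0.082255 = 0.8617.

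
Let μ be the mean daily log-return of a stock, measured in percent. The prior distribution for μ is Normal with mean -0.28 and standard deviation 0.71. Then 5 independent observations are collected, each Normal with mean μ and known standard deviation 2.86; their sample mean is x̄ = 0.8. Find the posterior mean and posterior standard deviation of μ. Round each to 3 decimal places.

Prior precision 1/τ₀² = 1/0.71² = 1.98373; data precision n/σ² = 5/2.86² = 0.611277.
Posterior precision = 1.98373 + 0.611277 = 2.59501, giving posterior SD = 1/√2.59501 = 0.621.
Posterior mean = (1.98373·-0.28 + 0.611277·0.8) / 2.59501 = -0.026.

Posterior mean ≈ -0.026; posterior SD ≈ 0.621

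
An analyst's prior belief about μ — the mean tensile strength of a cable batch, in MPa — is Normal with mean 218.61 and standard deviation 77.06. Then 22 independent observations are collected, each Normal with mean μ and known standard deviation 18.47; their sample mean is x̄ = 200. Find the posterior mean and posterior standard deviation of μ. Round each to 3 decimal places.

Posterior mean ≈ 200.048; posterior SD ≈ 3.933

Prior precision 1/τ₀² = 1/77.06² = 0.00016840; data precision n/σ² = 22/18.47² = 0.0644895.
Posterior precision = 0.00016840 + 0.0644895 = 0.0646579, giving posterior SD = 1/√0.0646579 = 3.933.
Posterior mean = (0.00016840·218.61 + 0.0644895·200) / 0.0646579 = 200.048.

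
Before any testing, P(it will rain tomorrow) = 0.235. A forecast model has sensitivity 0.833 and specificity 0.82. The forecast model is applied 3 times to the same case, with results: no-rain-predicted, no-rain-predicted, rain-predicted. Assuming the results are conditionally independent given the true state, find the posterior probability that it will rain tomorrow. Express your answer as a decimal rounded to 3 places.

Let H be the event that it will rain tomorrow; start with P(H) = 0.235. P('rain-predicted'|H) = 0.833, P('rain-predicted'|¬H) = 0.18.
Update on result 1 ('no-rain-predicted'): P(H) ← 0.167·0.2350 / (0.167·0.2350 + 0.82·0.7650) = 0.039245/0.66654 = 0.0589.
Update on result 2 ('no-rain-predicted'): P(H) ← 0.167·0.0589 / (0.167·0.0589 + 0.82·0.9411) = 0.0098327/0.78155 = 0.0126.
Update on result 3 ('rain-predicted'): P(H) ← 0.833·0.0126 / (0.833·0.0126 + 0.18·0.9874) = 0.010480/0.18822 = 0.0557.

Posterior P(H) ≈ 0.056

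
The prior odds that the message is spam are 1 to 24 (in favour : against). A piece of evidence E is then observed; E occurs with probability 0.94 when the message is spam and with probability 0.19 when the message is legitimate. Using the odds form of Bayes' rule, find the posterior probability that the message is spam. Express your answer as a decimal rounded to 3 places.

Prior odds = 1/24 = 0.041667. In log-odds, ln(0.041667) = -3.1781.
Add log likelihood ratio: ln(4.9474) = 1.5989.
Posterior log-odds = -1.5792, so posterior odds = exp(-1.5792) = 0.20614. Converting, P(H|E) = 0.20614/1.2061 = 0.171.

Posterior probability ≈ 0.171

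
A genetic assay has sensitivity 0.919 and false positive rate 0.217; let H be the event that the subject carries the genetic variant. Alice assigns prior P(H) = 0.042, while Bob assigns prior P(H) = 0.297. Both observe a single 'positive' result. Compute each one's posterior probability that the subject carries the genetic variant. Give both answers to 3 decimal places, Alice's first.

The likelihood ratio for a 'positive' result is 0.919/0.217 = 4.2350.
Alice: prior odds 0.042/0.958 = 0.043841; posterior odds 0.18567; posterior probability 0.157.
Bob: prior odds 0.297/0.703 = 0.42248; posterior odds 1.7892; posterior probability 0.641.

Alice: 0.157; Bob: 0.641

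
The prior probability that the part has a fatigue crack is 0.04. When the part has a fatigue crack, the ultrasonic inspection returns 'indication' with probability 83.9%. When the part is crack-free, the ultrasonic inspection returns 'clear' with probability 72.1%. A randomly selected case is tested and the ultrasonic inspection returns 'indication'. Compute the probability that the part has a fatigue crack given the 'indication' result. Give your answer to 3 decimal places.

Let H be the event that the part has a fatigue crack. P(H) = 0.04, so P(¬H) = 0.96. With E the 'indication' result, P(E|H) = 0.839 and P(E|¬H) = 0.279.
P(E) = 0.839·0.04 + 0.279·0.96 = 0.033560 + 0.26784 = 0.30140.
By Bayes' theorem, P(H|E) = 0.033560 / 0.30140 = 0.111.

P(H | E) ≈ 0.111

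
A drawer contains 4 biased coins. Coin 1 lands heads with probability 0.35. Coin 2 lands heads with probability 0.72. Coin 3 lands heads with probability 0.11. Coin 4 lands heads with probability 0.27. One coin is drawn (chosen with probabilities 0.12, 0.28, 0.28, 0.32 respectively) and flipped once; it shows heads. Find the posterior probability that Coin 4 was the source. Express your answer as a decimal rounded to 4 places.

Posterior probability ≈ 0.2395

P(heads|C1) = 0.35; P(heads|C2) = 0.72; P(heads|C3) = 0.11; P(heads|C4) = 0.27.
Prior × likelihood for each source: 0.12·0.35=0.04200, 0.28·0.72=0.2016, 0.28·0.11=0.03080, 0.32·0.27=0.08640. Summing gives P(heads) = 0.36080.
P(Coin 4 | heads) = 0.08640 / 0.36080 = 0.2395.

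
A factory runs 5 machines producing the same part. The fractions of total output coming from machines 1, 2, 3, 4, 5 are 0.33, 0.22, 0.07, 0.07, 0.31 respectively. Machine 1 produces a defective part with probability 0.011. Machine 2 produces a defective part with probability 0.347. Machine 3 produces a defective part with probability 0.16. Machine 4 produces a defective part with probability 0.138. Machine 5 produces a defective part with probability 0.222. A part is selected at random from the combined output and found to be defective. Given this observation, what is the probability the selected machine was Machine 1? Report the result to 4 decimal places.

Posterior probability ≈ 0.0214

Tabulate prior·likelihood by source: [1] prior 0.33, lik 0.011, product 0.003630; [2] prior 0.22, lik 0.347, product 0.07634; [3] prior 0.07, lik 0.16, product 0.01120; [4] prior 0.07, lik 0.138, product 0.009660; [5] prior 0.31, lik 0.222, product 0.06882.
Normalizing constant = 0.16965; the posterior for Machine 1 is its product over the sum, 0.003630/0.16965 = 0.0214.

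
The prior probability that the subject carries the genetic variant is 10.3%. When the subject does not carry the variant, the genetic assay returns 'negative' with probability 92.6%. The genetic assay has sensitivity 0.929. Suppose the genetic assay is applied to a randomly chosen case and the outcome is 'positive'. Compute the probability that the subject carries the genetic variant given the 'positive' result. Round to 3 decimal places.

P(H | E) ≈ 0.590

Write H for 'the subject carries the genetic variant'. Prior odds H:¬H = 0.103/0.897 = 0.11483. For the 'positive' outcome, the likelihood ratio is 0.929/0.074 = 12.554.
Posterior odds = 0.11483 × 12.554 = 1.4415, so P(H|E) = 1.4415/(1+1.4415) = 0.590.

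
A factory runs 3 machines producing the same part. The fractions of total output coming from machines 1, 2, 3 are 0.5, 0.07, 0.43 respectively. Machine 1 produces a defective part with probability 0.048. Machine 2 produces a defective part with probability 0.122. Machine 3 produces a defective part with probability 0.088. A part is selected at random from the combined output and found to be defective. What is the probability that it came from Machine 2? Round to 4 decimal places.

P(defective|M1) = 0.048; P(defective|M2) = 0.122; P(defective|M3) = 0.088.
Prior × likelihood for each source: 0.5·0.048=0.02400, 0.07·0.122=0.008540, 0.43·0.088=0.03784. Summing gives P(defective) = 0.070380.
P(Machine 2 | defective) = 0.008540 / 0.070380 = 0.1213.

Posterior probability ≈ 0.1213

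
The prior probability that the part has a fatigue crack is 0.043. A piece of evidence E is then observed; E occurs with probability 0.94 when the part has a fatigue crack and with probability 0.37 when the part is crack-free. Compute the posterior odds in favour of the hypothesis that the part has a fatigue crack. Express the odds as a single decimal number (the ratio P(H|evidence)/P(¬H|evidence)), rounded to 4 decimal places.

Posterior odds ≈ 0.1142

Prior odds = 0.043/(1−0.043) = 0.044932.
Likelihood ratio for E = 0.94/0.37 = 2.5405.
Posterior odds = prior odds × LR = 0.11415.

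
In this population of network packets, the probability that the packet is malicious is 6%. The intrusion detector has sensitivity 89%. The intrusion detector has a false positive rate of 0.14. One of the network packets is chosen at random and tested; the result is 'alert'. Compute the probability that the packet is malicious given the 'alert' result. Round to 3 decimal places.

Let H be the event that the packet is malicious. P(H) = 0.06, so P(¬H) = 0.94. With E the 'alert' result, P(E|H) = 0.89 and P(E|¬H) = 0.14.
P(E) = 0.89·0.06 + 0.14·0.94 = 0.053400 + 0.13160 = 0.18500.
By Bayes' theorem, P(H|E) = 0.053400 / 0.18500 = 0.289.

P(H | E) ≈ 0.289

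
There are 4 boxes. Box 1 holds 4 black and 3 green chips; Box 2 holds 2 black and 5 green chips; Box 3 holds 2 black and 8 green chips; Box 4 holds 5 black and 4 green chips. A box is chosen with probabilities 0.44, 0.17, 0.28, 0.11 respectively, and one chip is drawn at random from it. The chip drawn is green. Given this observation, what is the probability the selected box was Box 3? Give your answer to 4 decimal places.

Posterior probability ≈ 0.3843

P(green|Box 1) = 0.4286; P(green|Box 2) = 0.7143; P(green|Box 3) = 0.8; P(green|Box 4) = 0.4444.
Prior × likelihood for each source: 0.44·0.4286=0.1886, 0.17·0.7143=0.1214, 0.28·0.8=0.2240, 0.11·0.4444=0.04889. Summing gives P(green) = 0.58289.
P(Box 3 | green) = 0.2240 / 0.58289 = 0.3843.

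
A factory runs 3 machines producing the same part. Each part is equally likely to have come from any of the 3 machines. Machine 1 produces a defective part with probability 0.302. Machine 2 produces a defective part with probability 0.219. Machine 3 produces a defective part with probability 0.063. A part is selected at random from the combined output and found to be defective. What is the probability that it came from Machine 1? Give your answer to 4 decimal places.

P(defective|M1) = 0.302; P(defective|M2) = 0.219; P(defective|M3) = 0.063.
Prior × likelihood for each source: 0.333333·0.302=0.1007, 0.333333·0.219=0.07300, 0.333333·0.063=0.02100. Summing gives P(defective) = 0.19467.
P(Machine 1 | defective) = 0.1007 / 0.19467 = 0.5171.

Posterior probability ≈ 0.5171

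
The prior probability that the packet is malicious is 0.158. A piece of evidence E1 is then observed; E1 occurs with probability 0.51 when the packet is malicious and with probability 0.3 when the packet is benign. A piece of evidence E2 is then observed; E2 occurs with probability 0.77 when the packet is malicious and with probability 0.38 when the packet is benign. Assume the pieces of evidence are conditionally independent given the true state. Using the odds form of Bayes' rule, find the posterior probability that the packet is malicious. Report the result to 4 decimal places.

Prior odds = 0.158/(1−0.158) = 0.18765. In log-odds, ln(0.18765) = -1.6732.
Add log likelihood ratios: ln(1.7000) + ln(2.0263) = 1.2368.
Posterior log-odds = -0.43634, so posterior odds = exp(-0.43634) = 0.64640. Converting, P(H|E) = 0.64640/1.6464 = 0.3926.

Posterior probability ≈ 0.3926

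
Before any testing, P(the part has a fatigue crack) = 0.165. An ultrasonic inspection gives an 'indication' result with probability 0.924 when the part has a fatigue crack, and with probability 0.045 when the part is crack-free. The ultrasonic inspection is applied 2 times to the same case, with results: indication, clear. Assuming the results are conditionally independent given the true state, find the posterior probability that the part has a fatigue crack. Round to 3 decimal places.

Posterior P(H) ≈ 0.244

Let H be the event that the part has a fatigue crack; start with P(H) = 0.165. P('indication'|H) = 0.924, P('indication'|¬H) = 0.045.
Update on result 1 ('indication'): P(H) ← 0.924·0.1650 / (0.924·0.1650 + 0.045·0.8350) = 0.15246/0.19004 = 0.8023.
Update on result 2 ('clear'): P(H) ← 0.076·0.8023 / (0.076·0.8023 + 0.955·0.1977) = 0.060973/0.24980 = 0.2441.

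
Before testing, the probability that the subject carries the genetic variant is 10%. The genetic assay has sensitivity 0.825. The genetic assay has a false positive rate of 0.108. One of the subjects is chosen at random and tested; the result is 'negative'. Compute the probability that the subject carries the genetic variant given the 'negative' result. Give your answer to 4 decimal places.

P(H | E) ≈ 0.0213

Let H be the event that the subject carries the genetic variant. P(H) = 0.1, so P(¬H) = 0.9. With E the 'negative' result, P(E|H) = 0.175 and P(E|¬H) = 0.892.
P(E) = 0.175·0.1 + 0.892·0.9 = 0.017500 + 0.80280 = 0.82030.
By Bayes' theorem, P(H|E) = 0.017500 / 0.82030 = 0.0213.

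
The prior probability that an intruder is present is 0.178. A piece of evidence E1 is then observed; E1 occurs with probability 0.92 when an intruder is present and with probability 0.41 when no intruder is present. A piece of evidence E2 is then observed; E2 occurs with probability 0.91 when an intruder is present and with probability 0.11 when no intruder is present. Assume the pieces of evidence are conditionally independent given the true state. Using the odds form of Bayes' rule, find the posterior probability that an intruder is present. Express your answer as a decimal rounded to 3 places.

Prior odds = 0.178/(1−0.178) = 0.21655.
Likelihood ratio for E1 = 0.92/0.41 = 2.2439.
Likelihood ratio for E2 = 0.91/0.11 = 8.2727.
Posterior odds = prior odds × LR₁ × LR₂ = 4.0198.
Posterior probability = odds/(1+odds) = 4.0198/5.0198 = 0.801.

Posterior probability ≈ 0.801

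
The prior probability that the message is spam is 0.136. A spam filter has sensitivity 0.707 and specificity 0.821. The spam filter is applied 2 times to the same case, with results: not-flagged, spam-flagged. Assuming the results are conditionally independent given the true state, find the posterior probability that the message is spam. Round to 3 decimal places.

With H the event that the message is spam, the joint likelihood of the observed sequence is P(data|H) = 0.293·0.707 = 0.20715 and P(data|¬H) = 0.821·0.179 = 0.14696.
Bayes: P(H|data) = 0.136·0.20715 / (0.136·0.20715 + 0.864·0.14696) = 0.028173/0.15515 = 0.1816.

Posterior P(H) ≈ 0.182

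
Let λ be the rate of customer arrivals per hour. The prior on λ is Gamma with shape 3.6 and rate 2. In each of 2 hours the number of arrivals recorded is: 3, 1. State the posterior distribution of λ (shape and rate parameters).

Posterior: Gamma(shape=7.6, rate=4)

The Poisson likelihood adds the total count to the shape and the number of exposure periods to the rate. Here ∑xᵢ = 4 and n = 2, so shape 3.6→7.6 and rate 2→4.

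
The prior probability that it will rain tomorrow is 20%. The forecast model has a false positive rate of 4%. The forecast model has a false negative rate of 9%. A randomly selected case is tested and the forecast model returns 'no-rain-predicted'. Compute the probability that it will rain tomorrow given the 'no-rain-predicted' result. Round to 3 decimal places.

P(H | E) ≈ 0.023

Write H for 'it will rain tomorrow'. Prior odds H:¬H = 0.2/0.8 = 0.25000. For the 'no-rain-predicted' outcome, the likelihood ratio is 0.09/0.96 = 0.093750.
Posterior odds = 0.25000 × 0.093750 = 0.023438, so P(H|E) = 0.023438/(1+0.023438) = 0.023.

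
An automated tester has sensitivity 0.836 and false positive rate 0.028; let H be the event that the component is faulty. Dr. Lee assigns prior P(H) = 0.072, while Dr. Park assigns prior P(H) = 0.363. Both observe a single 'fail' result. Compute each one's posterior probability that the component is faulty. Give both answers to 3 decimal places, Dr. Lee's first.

P('+'|H) = 0.836, P('+'|¬H) = 0.028.
Dr. Lee: numerator 0.836·0.072 = 0.060192; evidence = 0.060192+0.028·0.928 = 0.086176; posterior = 0.698.
Dr. Park: numerator 0.836·0.363 = 0.30347; evidence = 0.30347+0.028·0.637 = 0.32130; posterior = 0.944.

Dr. Lee: 0.698; Dr. Park: 0.944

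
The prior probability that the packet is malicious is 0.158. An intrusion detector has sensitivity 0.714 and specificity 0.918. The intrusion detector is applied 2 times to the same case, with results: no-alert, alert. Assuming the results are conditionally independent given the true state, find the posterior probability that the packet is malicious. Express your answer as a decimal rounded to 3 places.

With H the event that the packet is malicious, the joint likelihood of the observed sequence is P(data|H) = 0.286·0.714 = 0.20420 and P(data|¬H) = 0.918·0.082 = 0.075276.
Bayes: P(H|data) = 0.158·0.20420 / (0.158·0.20420 + 0.842·0.075276) = 0.032264/0.095647 = 0.3373.

Posterior P(H) ≈ 0.337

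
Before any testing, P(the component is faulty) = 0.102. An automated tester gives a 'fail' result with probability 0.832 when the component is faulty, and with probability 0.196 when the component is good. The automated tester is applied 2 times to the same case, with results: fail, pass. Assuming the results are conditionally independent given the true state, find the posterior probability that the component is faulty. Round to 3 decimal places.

Let H be the event that the component is faulty; start with P(H) = 0.102. P('fail'|H) = 0.832, P('fail'|¬H) = 0.196.
Update on result 1 ('fail'): P(H) ← 0.832·0.1020 / (0.832·0.1020 + 0.196·0.8980) = 0.084864/0.26087 = 0.3253.
Update on result 2 ('pass'): P(H) ← 0.168·0.3253 / (0.168·0.3253 + 0.804·0.6747) = 0.054652/0.59710 = 0.0915.

Posterior P(H) ≈ 0.092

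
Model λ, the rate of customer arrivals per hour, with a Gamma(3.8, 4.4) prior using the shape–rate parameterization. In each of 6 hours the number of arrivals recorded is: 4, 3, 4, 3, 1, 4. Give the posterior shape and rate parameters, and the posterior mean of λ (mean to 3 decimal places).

The Poisson likelihood adds the total count to the shape and the number of exposure periods to the rate. Here ∑xᵢ = 19 and n = 6, so shape 3.8→22.8 and rate 4.4→10.4.
E[λ | data] = 22.8/10.4 = 2.192.

Posterior: Gamma(shape=22.8, rate=10.4); mean ≈ 2.192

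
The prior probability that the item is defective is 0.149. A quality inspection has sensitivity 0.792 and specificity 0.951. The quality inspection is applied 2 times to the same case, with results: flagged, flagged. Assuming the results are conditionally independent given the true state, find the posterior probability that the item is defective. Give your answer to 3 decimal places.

Let H be the event that the item is defective; start with P(H) = 0.149. P('flagged'|H) = 0.792, P('flagged'|¬H) = 0.049.
Update on result 1 ('flagged'): P(H) ← 0.792·0.1490 / (0.792·0.1490 + 0.049·0.8510) = 0.11801/0.15971 = 0.7389.
Update on result 2 ('flagged'): P(H) ← 0.792·0.7389 / (0.792·0.7389 + 0.049·0.2611) = 0.58521/0.59801 = 0.9786.

Posterior P(H) ≈ 0.979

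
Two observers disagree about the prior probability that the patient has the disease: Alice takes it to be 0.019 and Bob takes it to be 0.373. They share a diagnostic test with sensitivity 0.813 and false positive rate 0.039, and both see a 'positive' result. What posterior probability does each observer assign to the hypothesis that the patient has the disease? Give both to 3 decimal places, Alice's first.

P('+'|H) = 0.813, P('+'|¬H) = 0.039.
Alice: numerator 0.813·0.019 = 0.015447; evidence = 0.015447+0.039·0.981 = 0.053706; posterior = 0.288.
Bob: numerator 0.813·0.373 = 0.30325; evidence = 0.30325+0.039·0.627 = 0.32770; posterior = 0.925.

Alice: 0.288; Bob: 0.925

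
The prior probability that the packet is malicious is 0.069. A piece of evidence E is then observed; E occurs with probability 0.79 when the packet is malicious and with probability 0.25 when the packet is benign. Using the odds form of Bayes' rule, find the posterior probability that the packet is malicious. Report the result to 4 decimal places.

Prior odds = 0.069/(1−0.069) = 0.074114. In log-odds, ln(0.074114) = -2.6022.
Add log likelihood ratio: ln(3.1600) = 1.1506.
Posterior log-odds = -1.4516, so posterior odds = exp(-1.4516) = 0.23420. Converting, P(H|E) = 0.23420/1.2342 = 0.1898.

Posterior probability ≈ 0.1898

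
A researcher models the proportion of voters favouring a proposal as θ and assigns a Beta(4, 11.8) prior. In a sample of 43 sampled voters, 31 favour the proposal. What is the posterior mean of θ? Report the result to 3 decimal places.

The binomial likelihood is conjugate to the Beta prior: with 31 successes and 12 failures, the posterior is Beta(4+31, 11.8+12) = Beta(35, 23.8).
Posterior mean = α/(α+β) = 35/58.8 = 0.595.

Posterior mean ≈ 0.595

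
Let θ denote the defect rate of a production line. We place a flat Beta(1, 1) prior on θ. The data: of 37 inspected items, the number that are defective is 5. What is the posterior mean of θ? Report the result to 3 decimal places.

Observing 5 successes and 32 failures updates Beta(1, 1) by adding the success and failure counts to the two shape parameters: α = 1+5 = 6, β = 1+32 = 33.
Posterior mean = α/(α+β) = 6/39 = 0.154.

Posterior mean ≈ 0.154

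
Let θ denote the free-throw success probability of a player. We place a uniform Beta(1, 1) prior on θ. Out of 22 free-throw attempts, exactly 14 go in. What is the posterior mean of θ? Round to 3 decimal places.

Observing 14 successes and 8 failures updates Beta(1, 1) by adding the success and failure counts to the two shape parameters: α = 1+14 = 15, β = 1+8 = 9.
Posterior mean = α/(α+β) = 15/24 = 0.625.

Posterior mean ≈ 0.625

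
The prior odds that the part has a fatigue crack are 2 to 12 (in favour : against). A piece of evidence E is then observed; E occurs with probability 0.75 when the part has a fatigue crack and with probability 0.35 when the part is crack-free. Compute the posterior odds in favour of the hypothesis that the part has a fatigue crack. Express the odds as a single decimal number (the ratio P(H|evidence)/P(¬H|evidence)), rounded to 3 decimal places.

Posterior odds ≈ 0.357

Prior odds = 2/12 = 0.16667.
Likelihood ratio for E = 0.75/0.35 = 2.1429.
Posterior odds = prior odds × LR = 0.35714.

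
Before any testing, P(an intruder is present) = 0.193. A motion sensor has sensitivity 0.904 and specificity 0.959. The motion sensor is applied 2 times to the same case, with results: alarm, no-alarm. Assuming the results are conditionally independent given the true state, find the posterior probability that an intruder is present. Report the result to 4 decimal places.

Let H be the event that an intruder is present; start with P(H) = 0.193. P('alarm'|H) = 0.904, P('alarm'|¬H) = 0.041.
Update on result 1 ('alarm'): P(H) ← 0.904·0.1930 / (0.904·0.1930 + 0.041·0.8070) = 0.17447/0.20756 = 0.8406.
Update on result 2 ('no-alarm'): P(H) ← 0.096·0.8406 / (0.096·0.8406 + 0.959·0.1594) = 0.080697/0.23357 = 0.3455.

Posterior P(H) ≈ 0.3455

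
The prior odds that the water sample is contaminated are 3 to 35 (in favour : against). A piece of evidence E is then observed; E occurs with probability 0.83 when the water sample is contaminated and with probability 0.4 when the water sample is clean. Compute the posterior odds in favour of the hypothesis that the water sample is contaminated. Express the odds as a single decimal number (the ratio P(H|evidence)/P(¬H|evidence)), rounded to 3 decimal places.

Posterior odds ≈ 0.178

Prior odds = 3/35 = 0.085714. In log-odds, ln(0.085714) = -2.4567.
Add log likelihood ratio: ln(2.0750) = 0.72996.
Posterior log-odds = -1.7268, so posterior odds = exp(-1.7268) = 0.17786.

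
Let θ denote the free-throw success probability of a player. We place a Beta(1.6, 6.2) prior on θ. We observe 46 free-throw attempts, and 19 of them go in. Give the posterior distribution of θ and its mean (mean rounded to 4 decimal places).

The binomial likelihood is conjugate to the Beta prior: with 19 successes and 27 failures, the posterior is Beta(1.6+19, 6.2+27) = Beta(20.6, 33.2).
Posterior mean = α/(α+β) = 20.6/53.8 = 0.3829.

Posterior: Beta(20.6, 33.2); mean ≈ 0.3829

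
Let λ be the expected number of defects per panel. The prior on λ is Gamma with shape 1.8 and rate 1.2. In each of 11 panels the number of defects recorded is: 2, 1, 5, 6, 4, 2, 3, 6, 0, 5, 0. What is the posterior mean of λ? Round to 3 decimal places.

The Poisson likelihood adds the total count to the shape and the number of exposure periods to the rate. Here ∑xᵢ = 34 and n = 11, so shape 1.8→35.8 and rate 1.2→12.2.
Posterior mean = shape/rate = 35.8/12.2 = 2.934.

Posterior mean ≈ 2.934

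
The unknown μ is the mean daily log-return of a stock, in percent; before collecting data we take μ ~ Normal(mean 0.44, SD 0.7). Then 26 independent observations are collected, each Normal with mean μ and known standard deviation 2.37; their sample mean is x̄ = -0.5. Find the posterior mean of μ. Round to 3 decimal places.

Posterior mean ≈ -0.212

Prior precision 1/τ₀² = 1/0.7² = 2.04082; data precision n/σ² = 26/2.37² = 4.62889.
Posterior precision = 2.04082 + 4.62889 = 6.66970.
Posterior mean = (2.04082·0.44 + 4.62889·-0.5) / 6.66970 = -0.212.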